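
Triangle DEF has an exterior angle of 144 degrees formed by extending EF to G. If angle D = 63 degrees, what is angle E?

By the exterior angle theorem: exterior angle = sum of remote interior angles.
144 = 63 + angle E
angle E = 144 - 63 = 81 degrees

81 degrees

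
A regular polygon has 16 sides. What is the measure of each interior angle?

Each interior angle of a regular n-gon is (n - 2) * 180 / n.
For n = 16: (16 - 2) * 180 / 16 = 2520/16 = 315/2 degrees.

315/2 degrees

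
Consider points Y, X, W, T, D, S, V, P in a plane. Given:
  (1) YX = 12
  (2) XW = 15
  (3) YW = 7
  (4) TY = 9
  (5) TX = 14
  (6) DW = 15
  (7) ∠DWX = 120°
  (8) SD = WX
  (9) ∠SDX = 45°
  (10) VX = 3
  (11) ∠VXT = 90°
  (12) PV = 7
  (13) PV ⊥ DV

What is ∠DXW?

Step 1: By the law of cosines on triangle XWD: XD² = 15² + 15² − 2·15·15·cos(120°) = 675, so XD = 15·√3.
Step 2: By the inverse law of cosines on triangle DXW: cos(∠DXW) = ((15·√3)² + 15² − 15²) / (2·15·√3·15) = 675/779.42 = 0.866, so ∠DXW = 30°.

Therefore, the measure of angle ∠DXW = 30°.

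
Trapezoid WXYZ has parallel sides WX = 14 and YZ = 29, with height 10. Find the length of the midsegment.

The midsegment of a trapezoid = (base1 + base2) / 2
midsegment = (14 + 29) / 2
midsegment = 43 / 2
midsegment = 43/2

43/2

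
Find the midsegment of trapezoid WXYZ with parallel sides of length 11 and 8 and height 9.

midsegment = (11 + 8) / 2 = 19 / 2 = 19/2

19/2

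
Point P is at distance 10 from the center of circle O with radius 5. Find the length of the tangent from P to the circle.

The tangent, radius, and line from the external point to the center form a right triangle.
The right angle is where the tangent meets the radius.
By the Pythagorean theorem: tangent² + 5² = 10²
tangent² = 100 - 25 = 75
tangent = 5*sqrt(3)

5*sqrt(3)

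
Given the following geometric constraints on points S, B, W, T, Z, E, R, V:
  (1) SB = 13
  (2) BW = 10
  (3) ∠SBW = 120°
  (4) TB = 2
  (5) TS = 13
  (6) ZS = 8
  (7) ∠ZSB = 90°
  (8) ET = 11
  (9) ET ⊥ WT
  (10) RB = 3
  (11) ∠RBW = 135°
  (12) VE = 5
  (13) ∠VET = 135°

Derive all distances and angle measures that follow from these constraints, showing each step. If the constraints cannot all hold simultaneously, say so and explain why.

The constraints are consistent.

Step 1: From SB = 13, BW = 10, and ∠SBW = 120°, by the law of cosines:
  SW² = SB² + BW² - 2·SB·BW·cos(120°) = 169 + 100 + 130 = 399
  SW ≈ 19.97

Step 2: From BS = 13, SZ = 8, and ∠BSZ = 90°, by the law of cosines:
  BZ² = BS² + SZ² - 2·BS·SZ·cos(90°) = 169 + 64 - 0 = 233
  BZ ≈ 15.26

Step 3: From WB = 10, BR = 3, and ∠WBR = 135°, by the law of cosines:
  WR² = WB² + BR² - 2·WB·BR·cos(135°) = 100 + 9 + 42.43 = 151.4
  WR ≈ 12.31

Step 4: From TE = 11, EV = 5, and ∠TEV = 135°, by the law of cosines:
  TV² = TE² + EV² - 2·TE·EV·cos(135°) = 121 + 25 + 77.78 = 223.8
  TV ≈ 14.96

Step 5: From SB = 13, ST = 13, BT = 2, by the inverse law of cosines:
  cos(∠BST) = (SB² + ST² - BT²) / (2·SB·ST)
  ∠BST = 8.82°

Step 6: From BS = 13, BT = 2, ST = 13, by the inverse law of cosines:
  cos(∠SBT) = (BS² + BT² - ST²) / (2·BS·BT)
  ∠SBT = 85.59°

Step 7: From TB = 2, TS = 13, BS = 13, by the inverse law of cosines:
  cos(∠BTS) = (TB² + TS² - BS²) / (2·TB·TS)
  ∠BTS = 85.59°

Step 8: From SB = 13, SW = 19.97, BW = 10, by the inverse law of cosines:
  cos(∠BSW) = (SB² + SW² - BW²) / (2·SB·SW)
  ∠BSW = 25.69°

Step 9: From BS = 13, BZ = 15.26, SZ = 8, by the inverse law of cosines:
  cos(∠SBZ) = (BS² + BZ² - SZ²) / (2·BS·BZ)
  ∠SBZ = 31.61°

Step 10: From WB = 10, WR = 12.31, BR = 3, by the inverse law of cosines:
  cos(∠BWR) = (WB² + WR² - BR²) / (2·WB·WR)
  ∠BWR = 9.93°

Step 11: From WB = 10, WS = 19.97, BS = 13, by the inverse law of cosines:
  cos(∠BWS) = (WB² + WS² - BS²) / (2·WB·WS)
  ∠BWS = 34.31°

Step 12: From TE = 11, TV = 14.96, EV = 5, by the inverse law of cosines:
  cos(∠ETV) = (TE² + TV² - EV²) / (2·TE·TV)
  ∠ETV = 13.67°

Step 13: From ZB = 15.26, ZS = 8, BS = 13, by the inverse law of cosines:
  cos(∠BZS) = (ZB² + ZS² - BS²) / (2·ZB·ZS)
  ∠BZS = 58.39°

Step 14: From RB = 3, RW = 12.31, BW = 10, by the inverse law of cosines:
  cos(∠BRW) = (RB² + RW² - BW²) / (2·RB·RW)
  ∠BRW = 35.07°

Step 15: From VE = 5, VT = 14.96, ET = 11, by the inverse law of cosines:
  cos(∠EVT) = (VE² + VT² - ET²) / (2·VE·VT)
  ∠EVT = 31.33°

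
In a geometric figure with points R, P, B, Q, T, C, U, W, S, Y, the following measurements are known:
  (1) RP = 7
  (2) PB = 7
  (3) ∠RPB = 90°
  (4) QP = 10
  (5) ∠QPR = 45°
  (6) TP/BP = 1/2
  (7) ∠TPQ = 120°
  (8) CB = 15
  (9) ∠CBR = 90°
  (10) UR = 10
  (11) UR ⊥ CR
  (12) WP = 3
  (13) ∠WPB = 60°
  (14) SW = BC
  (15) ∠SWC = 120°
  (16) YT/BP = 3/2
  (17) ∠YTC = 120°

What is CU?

Step 1: By the law of cosines on triangle BPR: BR² = 7² + 7² − 2·7·7·cos(90°) = 98, so BR = 7·√2.
Step 2: By the law of cosines on triangle CBR: CR² = 15² + (7·√2)² − 2·15·7·√2·cos(90°) = 323, so CR ≈ 17.97.
Step 3: By the law of cosines on triangle CRU: CU² = 17.97² + 10² − 2·17.97·10·cos(90°) = 423, so CU = 3·√47.

Therefore, the length of CU = 3·√47.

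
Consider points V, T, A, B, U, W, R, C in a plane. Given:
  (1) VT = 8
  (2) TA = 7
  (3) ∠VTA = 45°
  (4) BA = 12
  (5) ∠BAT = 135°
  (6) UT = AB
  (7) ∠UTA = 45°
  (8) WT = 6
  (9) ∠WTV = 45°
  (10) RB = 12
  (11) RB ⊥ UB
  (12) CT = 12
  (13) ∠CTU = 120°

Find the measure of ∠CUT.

From the given relations: UT = AB = 12.
Step 1: By the law of cosines on triangle UTC: UC² = 12² + 12² − 2·12·12·cos(120°) = 432, so UC = 12·√3.
Step 2: By the inverse law of cosines on triangle CUT: cos(∠CUT) = ((12·√3)² + 12² − 12²) / (2·12·√3·12) = 432/498.83 = 0.866, so ∠CUT = 30°.

Therefore, the measure of angle ∠CUT = 30°.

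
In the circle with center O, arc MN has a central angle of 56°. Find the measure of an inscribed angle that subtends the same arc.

Inscribed angle = 56° / 2 = 28° (inscribed angle theorem).

28°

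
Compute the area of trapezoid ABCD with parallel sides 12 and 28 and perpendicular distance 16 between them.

Area = (12 + 28) * 16 / 2 = 640 / 2 = 320

320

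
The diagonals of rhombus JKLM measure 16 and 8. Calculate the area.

The diagonals of a rhombus divide it into four right triangles.
Each triangle has legs 16/ 2 = 8 and 8/2 = 4, so each has area (1/2)*8*4 = 16.
Four such triangles give total area = (d1 * d2) / 2 = 64.

64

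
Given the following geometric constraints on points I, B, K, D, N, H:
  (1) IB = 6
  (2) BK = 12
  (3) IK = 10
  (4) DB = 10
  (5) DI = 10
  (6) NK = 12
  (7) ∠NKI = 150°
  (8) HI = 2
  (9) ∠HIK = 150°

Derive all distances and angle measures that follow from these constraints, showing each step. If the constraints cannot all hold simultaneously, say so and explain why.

The constraints are consistent.

Step 1: From IK = 10, KN = 12, and ∠IKN = 150°, by the law of cosines:
  IN² = IK² + KN² - 2·IK·KN·cos(150°) = 100 + 144 + 207.8 = 451.8
  IN ≈ 21.26

Step 2: From KI = 10, IH = 2, and ∠KIH = 150°, by the law of cosines:
  KH² = KI² + IH² - 2·KI·IH·cos(150°) = 100 + 4 + 34.64 = 138.6
  KH ≈ 11.77

Step 3: From IB = 6, ID = 10, BD = 10, by the inverse law of cosines:
  cos(∠BID) = (IB² + ID² - BD²) / (2·IB·ID)
  ∠BID = 72.54°

Step 4: From IB = 6, IK = 10, BK = 12, by the inverse law of cosines:
  cos(∠BIK) = (IB² + IK² - BK²) / (2·IB·IK)
  ∠BIK = 93.82°

Step 5: From BD = 10, BI = 6, DI = 10, by the inverse law of cosines:
  cos(∠DBI) = (BD² + BI² - DI²) / (2·BD·BI)
  ∠DBI = 72.54°

Step 6: From BI = 6, BK = 12, IK = 10, by the inverse law of cosines:
  cos(∠IBK) = (BI² + BK² - IK²) / (2·BI·BK)
  ∠IBK = 56.25°

Step 7: From KB = 12, KI = 10, BI = 6, by the inverse law of cosines:
  cos(∠BKI) = (KB² + KI² - BI²) / (2·KB·KI)
  ∠BKI = 29.93°

Step 8: From DB = 10, DI = 10, BI = 6, by the inverse law of cosines:
  cos(∠BDI) = (DB² + DI² - BI²) / (2·DB·DI)
  ∠BDI = 34.92°

Step 9: From IK = 10, IN = 21.26, KN = 12, by the inverse law of cosines:
  cos(∠KIN) = (IK² + IN² - KN²) / (2·IK·IN)
  ∠KIN = 16.4°

Step 10: From KH = 11.77, KI = 10, HI = 2, by the inverse law of cosines:
  cos(∠HKI) = (KH² + KI² - HI²) / (2·KH·KI)
  ∠HKI = 4.87°

Step 11: From NI = 21.26, NK = 12, IK = 10, by the inverse law of cosines:
  cos(∠INK) = (NI² + NK² - IK²) / (2·NI·NK)
  ∠INK = 13.6°

Step 12: From HI = 2, HK = 11.77, IK = 10, by the inverse law of cosines:
  cos(∠IHK) = (HI² + HK² - IK²) / (2·HI·HK)
  ∠IHK = 25.13°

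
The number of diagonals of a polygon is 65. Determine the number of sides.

Using d = n(n - 3)/2, we solve 65 = n(n - 3)/2.
So n(n - 3) = 130.
Testing n = 13: 13 * 10 = 130 = 130. Correct.
The polygon has 13 sides.

13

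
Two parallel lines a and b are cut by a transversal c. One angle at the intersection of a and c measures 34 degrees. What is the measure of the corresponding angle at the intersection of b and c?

When a transversal crosses parallel lines, angles in the same position at each intersection are called corresponding angles.
These are always equal, so the answer is 34 degrees.

34 degrees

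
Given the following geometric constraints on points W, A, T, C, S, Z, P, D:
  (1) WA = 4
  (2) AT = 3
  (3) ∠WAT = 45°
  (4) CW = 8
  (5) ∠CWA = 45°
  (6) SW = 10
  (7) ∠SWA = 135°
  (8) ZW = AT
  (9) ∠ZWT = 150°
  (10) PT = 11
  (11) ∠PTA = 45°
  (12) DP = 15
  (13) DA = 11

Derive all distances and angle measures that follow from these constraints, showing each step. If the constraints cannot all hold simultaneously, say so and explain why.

The constraints are consistent.

From the given relations:
  ZW = AT = 3

Step 1: From WA = 4, AT = 3, and ∠WAT = 45°, by the law of cosines:
  WT² = WA² + AT² - 2·WA·AT·cos(45°) = 16 + 9 - 16.97 = 8.029
  WT ≈ 2.83

Step 2: From AW = 4, WC = 8, and ∠AWC = 45°, by the law of cosines:
  AC² = AW² + WC² - 2·AW·WC·cos(45°) = 16 + 64 - 45.25 = 34.75
  AC ≈ 5.89

Step 3: From AW = 4, WS = 10, and ∠AWS = 135°, by the law of cosines:
  AS² = AW² + WS² - 2·AW·WS·cos(135°) = 16 + 100 + 56.57 = 172.6
  AS ≈ 13.14

Step 4: From AT = 3, TP = 11, and ∠ATP = 45°, by the law of cosines:
  AP² = AT² + TP² - 2·AT·TP·cos(45°) = 9 + 121 - 46.67 = 83.33
  AP ≈ 9.13

Step 5: From TW = 2.83, WZ = 3, and ∠TWZ = 150°, by the law of cosines:
  TZ² = TW² + WZ² - 2·TW·WZ·cos(150°) = 8.029 + 9 + 14.72 = 31.75
  TZ ≈ 5.64

Step 6: From WA = 4, WT = 2.83, AT = 3, by the inverse law of cosines:
  cos(∠AWT) = (WA² + WT² - AT²) / (2·WA·WT)
  ∠AWT = 48.47°

Step 7: From AC = 5.89, AW = 4, CW = 8, by the inverse law of cosines:
  cos(∠CAW) = (AC² + AW² - CW²) / (2·AC·AW)
  ∠CAW = 106.32°

Step 8: From AD = 11, AP = 9.13, DP = 15, by the inverse law of cosines:
  cos(∠DAP) = (AD² + AP² - DP²) / (2·AD·AP)
  ∠DAP = 95.91°

Step 9: From AP = 9.13, AT = 3, PT = 11, by the inverse law of cosines:
  cos(∠PAT) = (AP² + AT² - PT²) / (2·AP·AT)
  ∠PAT = 121.56°

Step 10: From AS = 13.14, AW = 4, SW = 10, by the inverse law of cosines:
  cos(∠SAW) = (AS² + AW² - SW²) / (2·AS·AW)
  ∠SAW = 32.57°

Step 11: From TA = 3, TW = 2.83, AW = 4, by the inverse law of cosines:
  cos(∠ATW) = (TA² + TW² - AW²) / (2·TA·TW)
  ∠ATW = 86.53°

Step 12: From CA = 5.89, CW = 8, AW = 4, by the inverse law of cosines:
  cos(∠ACW) = (CA² + CW² - AW²) / (2·CA·CW)
  ∠ACW = 28.68°

Step 13: From SA = 13.14, SW = 10, AW = 4, by the inverse law of cosines:
  cos(∠ASW) = (SA² + SW² - AW²) / (2·SA·SW)
  ∠ASW = 12.43°

Step 14: From PA = 9.13, PD = 15, AD = 11, by the inverse law of cosines:
  cos(∠APD) = (PA² + PD² - AD²) / (2·PA·PD)
  ∠APD = 46.84°

Step 15: From PA = 9.13, PT = 11, AT = 3, by the inverse law of cosines:
  cos(∠APT) = (PA² + PT² - AT²) / (2·PA·PT)
  ∠APT = 13.44°

Step 16: From DA = 11, DP = 15, AP = 9.13, by the inverse law of cosines:
  cos(∠ADP) = (DA² + DP² - AP²) / (2·DA·DP)
  ∠ADP = 37.25°

Step 17: From TW = 2.83, TZ = 5.64, WZ = 3, by the inverse law of cosines:
  cos(∠WTZ) = (TW² + TZ² - WZ²) / (2·TW·TZ)
  ∠WTZ = 15.44°

Step 18: From ZT = 5.64, ZW = 3, TW = 2.83, by the inverse law of cosines:
  cos(∠TZW) = (ZT² + ZW² - TW²) / (2·ZT·ZW)
  ∠TZW = 14.56°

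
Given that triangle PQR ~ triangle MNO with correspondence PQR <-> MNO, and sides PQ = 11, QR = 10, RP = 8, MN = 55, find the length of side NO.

Since the triangles are similar, the ratio of corresponding sides is constant.
Scale factor k = MN / PQ = 55 / 11 = 5
NO = k * QR = 5 * 10 = 50

50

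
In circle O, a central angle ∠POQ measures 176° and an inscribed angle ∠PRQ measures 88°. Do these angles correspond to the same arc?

By the inscribed angle theorem, if both angles subtend the same arc, the inscribed angle must be half the central angle.
Half of 176° = 88°, which equals the given inscribed angle of 88°.
Therefore, yes, they correspond to the same arc.

Yes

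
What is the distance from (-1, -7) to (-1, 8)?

d = sqrt((-1 - -1)^2 + (8 - -7)^2)
d = sqrt(0^2 + 15^2)
d = sqrt(0 + 225)
d = sqrt(225) = 15

15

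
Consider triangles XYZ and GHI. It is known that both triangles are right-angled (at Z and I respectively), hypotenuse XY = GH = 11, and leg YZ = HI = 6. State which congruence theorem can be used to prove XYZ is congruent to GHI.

The given information provides:
both triangles are right-angled (at Z and I respectively), hypotenuse XY = GH = 11, and leg YZ = HI = 6
This matches the HL congruence theorem.
The hypotenuse and one leg of two right triangles are equal (Hypotenuse-Leg).

HL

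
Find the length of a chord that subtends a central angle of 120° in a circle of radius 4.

Drop a perpendicular from the center to the chord, bisecting both the chord and the central angle.
Each half-chord = r sin(θ/2) = 4 sin(60°).
The full chord = 2 × 4 × sin(60°) = 4*sqrt(3).

4*sqrt(3)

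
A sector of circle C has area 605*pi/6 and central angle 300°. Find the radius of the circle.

r² = 360 × 605*pi/6 / (π × 300) = 121, so r = 11.

11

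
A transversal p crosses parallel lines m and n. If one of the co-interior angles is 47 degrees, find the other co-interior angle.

Co-interior (same-side interior) angles are between the parallel lines on the same side of the transversal.
Unlike corresponding or alternate interior angles, they are supplementary rather than equal.
So the angle = 180 - 47 = 133 degrees.

133 degrees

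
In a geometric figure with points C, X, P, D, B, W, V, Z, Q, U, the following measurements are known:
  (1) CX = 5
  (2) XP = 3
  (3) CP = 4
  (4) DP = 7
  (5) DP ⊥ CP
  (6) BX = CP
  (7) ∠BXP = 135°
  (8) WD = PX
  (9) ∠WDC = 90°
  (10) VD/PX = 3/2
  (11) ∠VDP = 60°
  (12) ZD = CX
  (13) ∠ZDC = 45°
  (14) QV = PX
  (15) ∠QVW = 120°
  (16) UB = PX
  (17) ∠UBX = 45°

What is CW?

From the given relations: WD = PX = 3.
Step 1: By the law of cosines on triangle CPD: CD² = 4² + 7² − 2·4·7·cos(90°) = 65, so CD = √65.
Step 2: By the law of cosines on triangle CDW: CW² = √65² + 3² − 2·√65·3·cos(90°) = 74, so CW = √74.

Therefore, the length of CW = √74.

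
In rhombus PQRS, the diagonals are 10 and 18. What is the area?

The diagonals of a rhombus divide it into four right triangles.
Each triangle has legs 10/ 2 = 5 and 18/2 = 9, so each has area (1/2)*5*9 = 45/2.
Four such triangles give total area = (d1 * d2) / 2 = 90.

90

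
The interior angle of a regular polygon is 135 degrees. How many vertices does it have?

The exterior angle is the supplement of the interior angle: 180 - 135 = 45 degrees.
Since the exterior angles of any convex polygon sum to 360 degrees, the number of sides is 360 / 45 = 8.

8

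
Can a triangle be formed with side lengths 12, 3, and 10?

Sort the sides: 3, 10, 12.
It suffices to check that the sum of the two smallest exceeds the largest:
3 + 10 = 13 > 12. ✓
Yes, a valid triangle can be formed.

Yes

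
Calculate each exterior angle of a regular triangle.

Each exterior angle of a regular n-gon is 360 / n.
For n = 3: 360 / 3 = 120 degrees.

120 degrees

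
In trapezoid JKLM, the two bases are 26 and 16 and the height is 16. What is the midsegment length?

The midsegment (median) of a trapezoid connects the midpoints of the non-parallel sides.
Its length is the average of the two bases: (26 + 16) / 2 = 21.

21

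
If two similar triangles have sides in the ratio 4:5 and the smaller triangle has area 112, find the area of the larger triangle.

For similar figures, the area ratio equals the square of the side ratio.
Side ratio (the smaller triangle to the larger triangle) = 4:5, so area ratio = 4^2:5^2 = 16:25.
If the area of the smaller triangle is 112, then the area of the larger triangle = 112 * (25/16) = 175.

175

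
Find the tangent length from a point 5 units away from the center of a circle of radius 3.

Let T be the point of tangency. Then OT ⊥ PT (radius ⊥ tangent).
In right triangle OTP: OP² = OT² + PT²
5² = 3² + PT²
PT² = 16, PT = 4

4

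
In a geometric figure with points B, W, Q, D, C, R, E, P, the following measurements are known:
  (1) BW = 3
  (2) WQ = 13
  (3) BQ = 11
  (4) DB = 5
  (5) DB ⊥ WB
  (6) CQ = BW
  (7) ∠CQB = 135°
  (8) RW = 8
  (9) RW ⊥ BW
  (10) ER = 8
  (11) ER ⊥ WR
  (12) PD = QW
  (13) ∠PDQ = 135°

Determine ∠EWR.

Step 1: By the law of cosines on triangle WRE: WE² = 8² + 8² − 2·8·8·cos(90°) = 128, so WE = 8·√2.
Step 2: By the inverse law of cosines on triangle EWR: cos(∠EWR) = ((8·√2)² + 8² − 8²) / (2·8·√2·8) = 128/181.02 = 0.7071, so ∠EWR = 45°.

Therefore, the measure of angle ∠EWR = 45°.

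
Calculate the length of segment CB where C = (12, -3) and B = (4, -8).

d = sqrt((4 - 12)^2 + (-8 - -3)^2)
d = sqrt(-8^2 + -5^2)
d = sqrt(64 + 25)
d = sqrt(89)

sqrt(89)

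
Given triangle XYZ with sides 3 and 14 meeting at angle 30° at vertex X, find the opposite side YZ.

Law of cosines: YZ^2 = 3^2 + 14^2 - 2(3)(14)cos(30°) = 205 - 42*sqrt(3), so YZ = sqrt(205 - 42*sqrt(3)).

sqrt(205 - 42*sqrt(3))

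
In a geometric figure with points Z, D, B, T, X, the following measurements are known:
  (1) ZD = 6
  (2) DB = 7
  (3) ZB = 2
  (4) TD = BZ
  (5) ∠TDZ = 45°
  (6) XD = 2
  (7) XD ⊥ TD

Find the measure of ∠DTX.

From the given relations: TD = BZ = 2.
Step 1: By the law of cosines on triangle TDX: TX² = 2² + 2² − 2·2·2·cos(90°) = 8, so TX = 2·√2.
Step 2: By the inverse law of cosines on triangle DTX: cos(∠DTX) = (2² + (2·√2)² − 2²) / (2·2·2·√2) = 8/11.31 = 0.7071, so ∠DTX = 45°.

Therefore, the measure of angle ∠DTX = 45°.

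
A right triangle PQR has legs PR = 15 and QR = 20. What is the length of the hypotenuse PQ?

In a right triangle, the square of the hypotenuse equals the sum of the squares of the two legs.
The legs are 15 and 20, so the hypotenuse = sqrt(225 + 400) = sqrt(625) = 25.

25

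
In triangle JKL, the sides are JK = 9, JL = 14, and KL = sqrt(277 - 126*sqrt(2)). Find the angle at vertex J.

When all three sides of a triangle are known, the law of cosines can be rearranged to find any angle.
cos(C) = (a² + b² - c²) / (2ab) gives cos(J) = sqrt(2)/2.
Taking the inverse cosine: J = 45°.

45°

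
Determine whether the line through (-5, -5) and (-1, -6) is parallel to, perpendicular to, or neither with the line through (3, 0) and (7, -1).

Slope of line 1: m1 = (-6 - -5)/(-1 - -5) = -1/4 = -1/4
Slope of line 2: m2 = (-1 - 0)/(7 - 3) = -1/4 = -1/4
m1 = m2, so the lines are parallel.

Parallel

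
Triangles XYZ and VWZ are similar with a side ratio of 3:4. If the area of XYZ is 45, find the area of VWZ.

For similar figures, the area ratio equals the square of the side ratio.
Side ratio (XYZ to VWZ) = 3:4, so area ratio = 3^2:4^2 = 9:16.
If the area of XYZ is 45, then the area of VWZ = 45 * (16/9) = 80.

80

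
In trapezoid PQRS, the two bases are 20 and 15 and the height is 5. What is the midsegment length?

The midsegment of a trapezoid = (base1 + base2) / 2
midsegment = (20 + 15) / 2
midsegment = 35 / 2
midsegment = 35/2

35/2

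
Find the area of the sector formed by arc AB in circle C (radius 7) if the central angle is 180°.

Sector area = π(7²)(1/2) = 49*pi/2

49*pi/2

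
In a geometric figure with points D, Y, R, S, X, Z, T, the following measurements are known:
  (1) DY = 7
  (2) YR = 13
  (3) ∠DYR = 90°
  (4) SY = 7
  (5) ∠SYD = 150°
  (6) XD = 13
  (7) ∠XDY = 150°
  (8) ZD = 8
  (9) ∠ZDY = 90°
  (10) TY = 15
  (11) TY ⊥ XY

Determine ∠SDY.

Step 1: By the law of cosines on triangle DYS: DS² = 7² + 7² − 2·7·7·cos(150°) = 182.87, so DS ≈ 13.52.
Step 2: By the inverse law of cosines on triangle SDY: cos(∠SDY) = (13.52² + 7² − 7²) / (2·13.52·7) = 182.87/189.32 = 0.9659, so ∠SDY = 15°.

Therefore, the measure of angle ∠SDY = 15°.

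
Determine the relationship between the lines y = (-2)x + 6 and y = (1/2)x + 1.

Slope of line 1: m1 = -2
Slope of line 2: m2 = 1/2
Two lines are perpendicular when the product of their slopes is -1 (negative reciprocals).
m1 * m2 = (-2) * (1/2) = -1, confirming perpendicularity.

Perpendicular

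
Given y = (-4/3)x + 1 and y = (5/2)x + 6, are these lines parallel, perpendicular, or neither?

Slope of line 1: m1 = -4/3
Slope of line 2: m2 = 5/2
For parallel lines we need equal slopes: -4/3 != 5/2.
For perpendicular lines we need m1*m2 = -1: (-4/3)(5/2) = -10/3 != -1.
Since neither condition holds, the lines are neither parallel nor perpendicular.

Neither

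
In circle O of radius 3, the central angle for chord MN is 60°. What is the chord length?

Drop a perpendicular from the center to the chord, bisecting both the chord and the central angle.
Each half-chord = r sin(θ/2) = 3 sin(30°).
The full chord = 2 × 3 × sin(30°) = 3.

3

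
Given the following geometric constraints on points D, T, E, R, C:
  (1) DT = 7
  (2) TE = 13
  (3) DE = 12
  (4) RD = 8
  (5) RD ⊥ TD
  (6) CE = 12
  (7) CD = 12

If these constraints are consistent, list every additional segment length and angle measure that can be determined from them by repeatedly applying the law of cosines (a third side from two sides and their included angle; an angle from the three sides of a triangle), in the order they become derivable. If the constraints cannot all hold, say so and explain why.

The constraints are consistent. Derivable facts, in order:
After 1 step:
- TR = √113
- ∠CDE = 60°
- ∠CED = 60°
- ∠DCE = 60°
- ∠DET = 32.2°
- ∠DTE = 66.01°
- ∠EDT = 81.79°
After 2 steps:
- ∠DRT = 41.19°
- ∠DTR = 48.81°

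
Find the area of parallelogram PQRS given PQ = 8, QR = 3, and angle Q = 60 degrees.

Area = a * b * sin(theta)
Area = 8 * 3 * sin(60 degrees)
Area = 24 * sqrt(3)/2
Area = 12*sqrt(3)

12*sqrt(3)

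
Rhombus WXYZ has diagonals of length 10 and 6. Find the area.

Area of a rhombus = (d1 * d2) / 2
Area = (10 * 6) / 2
Area = 60 / 2
Area = 30

30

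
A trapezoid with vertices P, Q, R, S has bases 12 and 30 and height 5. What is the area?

A trapezoid's area equals the midsegment times the height.
The midsegment is (12 + 30) / 2 = 21.
Area = 21 * 5 = 105.

105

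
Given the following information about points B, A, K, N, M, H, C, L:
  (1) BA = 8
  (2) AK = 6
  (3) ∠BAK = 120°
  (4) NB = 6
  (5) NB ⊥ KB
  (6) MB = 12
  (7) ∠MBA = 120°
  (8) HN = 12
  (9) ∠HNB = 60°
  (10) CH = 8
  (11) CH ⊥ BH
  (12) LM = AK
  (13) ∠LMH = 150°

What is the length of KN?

Step 1: By the law of cosines on triangle BAK: BK² = 8² + 6² − 2·8·6·cos(120°) = 148, so BK = 2·√37.
Step 2: By the law of cosines on triangle KBN: KN² = (2·√37)² + 6² − 2·2·√37·6·cos(90°) = 184, so KN = 2·√46.

Therefore, the length of KN = 2·√46.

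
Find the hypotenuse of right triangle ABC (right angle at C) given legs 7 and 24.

AB = sqrt(7^2 + 24^2) = sqrt(625) = 25

25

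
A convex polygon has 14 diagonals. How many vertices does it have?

Using d = n(n - 3)/2, we solve 14 = n(n - 3)/2.
So n(n - 3) = 28.
Testing n = 7: 7 * 4 = 28 = 28. Correct.
The polygon has 7 sides.

7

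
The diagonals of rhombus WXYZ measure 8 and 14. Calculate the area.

Area of a rhombus = (d1 * d2) / 2
Area = (8 * 14) / 2
Area = 112 / 2
Area = 56

56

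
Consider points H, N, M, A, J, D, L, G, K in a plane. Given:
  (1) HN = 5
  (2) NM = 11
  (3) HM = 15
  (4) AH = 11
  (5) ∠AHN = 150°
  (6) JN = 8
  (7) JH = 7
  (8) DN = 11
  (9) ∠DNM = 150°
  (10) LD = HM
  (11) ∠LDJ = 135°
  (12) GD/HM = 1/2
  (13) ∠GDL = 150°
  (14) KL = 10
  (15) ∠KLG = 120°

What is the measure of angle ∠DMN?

Step 1: By the law of cosines on triangle MND: MD² = 11² + 11² − 2·11·11·cos(150°) = 451.58, so MD ≈ 21.25.
Step 2: By the inverse law of cosines on triangle DMN: cos(∠DMN) = (21.25² + 11² − 11²) / (2·21.25·11) = 451.58/467.51 = 0.9659, so ∠DMN = 15°.

Therefore, the measure of angle ∠DMN = 15°.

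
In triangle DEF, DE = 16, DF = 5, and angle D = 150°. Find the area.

Area = (1/2) * DE * DF * sin(D)
Area = (1/2) * 16 * 5 * sin(150°)
Area = (1/2) * 16 * 5 * 1/2
Area = 20

20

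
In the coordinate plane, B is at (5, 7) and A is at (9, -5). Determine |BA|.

d = sqrt((4)^2 + (-12)^2) = sqrt(160) = 4*sqrt(10)

4*sqrt(10)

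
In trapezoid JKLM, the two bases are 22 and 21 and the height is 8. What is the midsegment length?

midsegment = (22 + 21) / 2 = 43 / 2 = 43/2

43/2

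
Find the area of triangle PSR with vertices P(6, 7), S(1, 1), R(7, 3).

Using the Shoelace formula for a triangle:
Area = (1/2)|x0(y1 - y2) + x1(y2 - y0) + x2(y0 - y1)|
Area = (1/2)|6(1 - 3) + 1(3 - 7) + 7(7 - 1)|
Area = (1/2)|-12 + -4 + 42|
Area = (1/2)|26|
Area = (1/2)(26)
Area = 13

13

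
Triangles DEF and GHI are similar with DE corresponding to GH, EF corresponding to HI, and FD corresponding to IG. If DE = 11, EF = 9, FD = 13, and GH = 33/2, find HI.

Since the triangles are similar, the ratio of corresponding sides is constant.
Scale factor k = GH / DE = 33/2 / 11 = 3/2
HI = k * EF = 3/2 * 9 = 27/2

27/2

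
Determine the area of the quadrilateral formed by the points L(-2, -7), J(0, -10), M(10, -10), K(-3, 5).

The Shoelace formula works by pairing each vertex with the next (cycling back to the first).
For each pair, compute x_i*y_(i+1) - x_(i+1)*y_i:
  (-2*-10 - 0*-7) = 20
  (0*-10 - 10*-10) = 100
  (10*5 - -3*-10) = 20
  (-3*-7 - -2*5) = 31
Taking half the absolute value of the total: Area = (1/2)(171) = 171/2.

171/2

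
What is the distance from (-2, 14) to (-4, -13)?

d = sqrt((-2)^2 + (-27)^2) = sqrt(733)

sqrt(733)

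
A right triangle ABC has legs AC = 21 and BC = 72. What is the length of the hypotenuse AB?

AB = sqrt(21^2 + 72^2) = sqrt(5625) = 75

75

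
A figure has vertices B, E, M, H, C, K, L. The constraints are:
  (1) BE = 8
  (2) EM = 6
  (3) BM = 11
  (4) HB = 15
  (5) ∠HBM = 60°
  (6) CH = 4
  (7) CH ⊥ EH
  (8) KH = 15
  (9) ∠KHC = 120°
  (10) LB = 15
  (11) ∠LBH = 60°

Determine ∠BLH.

Step 1: By the law of cosines on triangle LBH: LH² = 15² + 15² − 2·15·15·cos(60°) = 225, so LH = 15.
Step 2: By the inverse law of cosines on triangle BLH: cos(∠BLH) = (15² + 15² − 15²) / (2·15·15) = 225/450 = 0.5, so ∠BLH = 60°.

Therefore, the measure of angle ∠BLH = 60°.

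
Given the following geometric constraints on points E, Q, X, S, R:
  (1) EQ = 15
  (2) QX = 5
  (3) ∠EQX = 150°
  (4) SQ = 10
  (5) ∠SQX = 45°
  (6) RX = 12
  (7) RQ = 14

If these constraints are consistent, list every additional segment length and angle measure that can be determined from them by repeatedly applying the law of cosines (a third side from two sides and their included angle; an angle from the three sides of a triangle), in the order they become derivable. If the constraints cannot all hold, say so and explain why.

The constraints are consistent. Derivable facts, in order:
After 1 step:
- EX ≈ 19.49
- XS ≈ 7.37
- ∠QRX = 20.36°
- ∠QXR = 103°
- ∠RQX = 56.63°
After 2 steps:
- ∠EXQ = 22.63°
- ∠QEX = 7.37°
- ∠QSX = 28.68°
- ∠QXS = 106.32°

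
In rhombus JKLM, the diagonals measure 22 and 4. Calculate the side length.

Half-diagonals are 11 and 2. side = sqrt(11^2 + 2^2) = sqrt(125) = 5*sqrt(5)

5*sqrt(5)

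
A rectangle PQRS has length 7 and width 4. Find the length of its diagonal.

d = sqrt(7^2 + 4^2) = sqrt(65)

sqrt(65)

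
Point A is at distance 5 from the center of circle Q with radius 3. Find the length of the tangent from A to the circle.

tangent = √(d² - r²) = √(5² - 3²) = √(25 - 9) = √16 = 4

4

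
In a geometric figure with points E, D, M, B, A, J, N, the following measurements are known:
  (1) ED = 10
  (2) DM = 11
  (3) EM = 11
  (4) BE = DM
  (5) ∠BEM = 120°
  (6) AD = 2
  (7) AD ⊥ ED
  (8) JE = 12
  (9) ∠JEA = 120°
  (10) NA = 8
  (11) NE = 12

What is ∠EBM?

From the given relations: BE = DM = 11.
Step 1: By the law of cosines on triangle BEM: BM² = 11² + 11² − 2·11·11·cos(120°) = 363, so BM = 11·√3.
Step 2: By the inverse law of cosines on triangle EBM: cos(∠EBM) = (11² + (11·√3)² − 11²) / (2·11·11·√3) = 363/419.16 = 0.866, so ∠EBM = 30°.

Therefore, the measure of angle ∠EBM = 30°.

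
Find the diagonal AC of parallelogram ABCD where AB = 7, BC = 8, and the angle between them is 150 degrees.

The diagonal of a parallelogram can be found by treating two adjacent sides and the diagonal as a triangle.
Applying the law of cosines with sides 7, 8 and included angle 150°:
d^2 = 49 + 64 - 112*cos(150°) = 56*sqrt(3) + 113
d = sqrt(56*sqrt(3) + 113)

sqrt(56*sqrt(3) + 113)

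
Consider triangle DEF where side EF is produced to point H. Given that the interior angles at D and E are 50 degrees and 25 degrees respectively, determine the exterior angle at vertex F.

The interior angle at F is 180 - 50 - 25 = 105 degrees.
The exterior angle and interior angle at F are supplementary:
Exterior angle = 180 - 105 = 75 degrees.

75 degrees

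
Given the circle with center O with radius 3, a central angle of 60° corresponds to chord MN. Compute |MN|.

Drop a perpendicular from the center to the chord, bisecting both the chord and the central angle.
Each half-chord = r sin(θ/2) = 3 sin(30°).
The full chord = 2 × 3 × sin(30°) = 3.

3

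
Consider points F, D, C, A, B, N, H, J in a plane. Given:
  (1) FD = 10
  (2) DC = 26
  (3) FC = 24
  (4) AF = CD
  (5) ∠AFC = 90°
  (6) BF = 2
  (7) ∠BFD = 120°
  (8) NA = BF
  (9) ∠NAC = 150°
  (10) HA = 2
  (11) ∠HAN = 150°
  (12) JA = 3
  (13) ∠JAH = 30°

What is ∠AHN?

From the given relations: NA = BF = 2.
Step 1: By the law of cosines on triangle HAN: HN² = 2² + 2² − 2·2·2·cos(150°) = 14.93, so HN ≈ 3.86.
Step 2: By the inverse law of cosines on triangle AHN: cos(∠AHN) = (2² + 3.86² − 2²) / (2·2·3.86) = 14.93/15.45 = 0.9659, so ∠AHN = 15°.

Therefore, the measure of angle ∠AHN = 15°.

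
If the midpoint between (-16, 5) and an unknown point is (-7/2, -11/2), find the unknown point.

Using the midpoint formula: M = ((x1 + x2)/2, (y1 + y2)/2)
We know M = (-7/2, -11/2) and C = (-16, 5)
For x: -7/2 = (-16 + x2)/2, so x2 = 2*-7/2 - -16 = 9
For y: -11/2 = (5 + y2)/2, so y2 = 2*-11/2 - 5 = -16
D = (9, -16)

(9, -16)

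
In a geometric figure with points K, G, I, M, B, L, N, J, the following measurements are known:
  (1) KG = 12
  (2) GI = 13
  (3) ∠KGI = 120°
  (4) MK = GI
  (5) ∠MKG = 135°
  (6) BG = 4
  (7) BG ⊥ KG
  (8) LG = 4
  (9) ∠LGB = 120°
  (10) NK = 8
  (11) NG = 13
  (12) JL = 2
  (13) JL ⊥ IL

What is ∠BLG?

Step 1: By the law of cosines on triangle LGB: LB² = 4² + 4² − 2·4·4·cos(120°) = 48, so LB = 4·√3.
Step 2: By the inverse law of cosines on triangle BLG: cos(∠BLG) = ((4·√3)² + 4² − 4²) / (2·4·√3·4) = 48/55.43 = 0.866, so ∠BLG = 30°.

Therefore, the measure of angle ∠BLG = 30°.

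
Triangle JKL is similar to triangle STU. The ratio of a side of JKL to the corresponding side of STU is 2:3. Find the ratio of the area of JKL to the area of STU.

Area scales with the square of linear dimensions. If every length is multiplied by 2/3, then the area is multiplied by (2/3)^2 = 4/9.
The area ratio is 4:9.

4:9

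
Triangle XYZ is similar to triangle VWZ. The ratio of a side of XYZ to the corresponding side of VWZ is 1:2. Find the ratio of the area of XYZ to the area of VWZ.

Area ratio = (side ratio)^2 = (1/2)^2 = 1:4.

1:4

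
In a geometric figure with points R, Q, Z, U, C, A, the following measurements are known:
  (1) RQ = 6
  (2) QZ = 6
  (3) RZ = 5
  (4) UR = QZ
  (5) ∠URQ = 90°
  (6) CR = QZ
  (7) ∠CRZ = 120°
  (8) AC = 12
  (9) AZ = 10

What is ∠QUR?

From the given relations: UR = QZ = 6.
Step 1: By the law of cosines on triangle URQ: UQ² = 6² + 6² − 2·6·6·cos(90°) = 72, so UQ = 6·√2.
Step 2: By the inverse law of cosines on triangle QUR: cos(∠QUR) = ((6·√2)² + 6² − 6²) / (2·6·√2·6) = 72/101.82 = 0.7071, so ∠QUR = 45°.

Therefore, the measure of angle ∠QUR = 45°.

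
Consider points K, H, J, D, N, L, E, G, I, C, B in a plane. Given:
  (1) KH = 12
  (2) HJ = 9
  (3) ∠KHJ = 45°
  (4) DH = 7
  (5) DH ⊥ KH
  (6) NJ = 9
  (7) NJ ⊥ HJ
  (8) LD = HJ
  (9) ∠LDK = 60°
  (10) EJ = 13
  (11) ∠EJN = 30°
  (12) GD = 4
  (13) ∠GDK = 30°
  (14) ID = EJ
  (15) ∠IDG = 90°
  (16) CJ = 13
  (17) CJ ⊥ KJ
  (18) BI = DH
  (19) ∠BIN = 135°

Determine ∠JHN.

Step 1: By the law of cosines on triangle HJN: HN² = 9² + 9² − 2·9·9·cos(90°) = 162, so HN = 9·√2.
Step 2: By the inverse law of cosines on triangle JHN: cos(∠JHN) = (9² + (9·√2)² − 9²) / (2·9·9·√2) = 162/229.1 = 0.7071, so ∠JHN = 45°.

Therefore, the measure of angle ∠JHN = 45°.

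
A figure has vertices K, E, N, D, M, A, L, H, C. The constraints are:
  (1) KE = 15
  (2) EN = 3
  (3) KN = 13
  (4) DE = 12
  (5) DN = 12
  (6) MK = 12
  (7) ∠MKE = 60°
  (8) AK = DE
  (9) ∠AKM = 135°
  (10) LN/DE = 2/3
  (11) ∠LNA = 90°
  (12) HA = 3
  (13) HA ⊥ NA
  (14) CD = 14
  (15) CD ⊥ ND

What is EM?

Step 1: By the law of cosines on triangle EKM: EM² = 15² + 12² − 2·15·12·cos(60°) = 189, so EM = 3·√21.

Therefore, the length of EM = 3·√21.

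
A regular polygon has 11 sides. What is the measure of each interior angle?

Each interior angle of a regular n-gon is (n - 2) * 180 / n.
For n = 11: (11 - 2) * 180 / 11 = 1620/11 = 1620/11 degrees.

1620/11 degrees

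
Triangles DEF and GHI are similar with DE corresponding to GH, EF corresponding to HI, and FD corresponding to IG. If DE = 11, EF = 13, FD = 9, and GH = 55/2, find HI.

Since the triangles are similar, the ratio of corresponding sides is constant.
Scale factor k = GH / DE = 55/2 / 11 = 5/2
HI = k * EF = 5/2 * 13 = 65/2

65/2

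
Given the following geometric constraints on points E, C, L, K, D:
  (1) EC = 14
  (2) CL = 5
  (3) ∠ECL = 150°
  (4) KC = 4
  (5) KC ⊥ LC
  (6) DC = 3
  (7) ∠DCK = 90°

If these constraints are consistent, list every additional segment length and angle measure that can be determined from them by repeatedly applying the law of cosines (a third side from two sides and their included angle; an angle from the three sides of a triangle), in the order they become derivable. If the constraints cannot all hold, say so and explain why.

The constraints are consistent. Derivable facts, in order:
After 1 step:
- EL ≈ 18.5
- KD = 5
- LK = √41
After 2 steps:
- ∠CDK = 53.13°
- ∠CEL = 7.77°
- ∠CKD = 36.87°
- ∠CKL = 51.34°
- ∠CLE = 22.23°
- ∠CLK = 38.66°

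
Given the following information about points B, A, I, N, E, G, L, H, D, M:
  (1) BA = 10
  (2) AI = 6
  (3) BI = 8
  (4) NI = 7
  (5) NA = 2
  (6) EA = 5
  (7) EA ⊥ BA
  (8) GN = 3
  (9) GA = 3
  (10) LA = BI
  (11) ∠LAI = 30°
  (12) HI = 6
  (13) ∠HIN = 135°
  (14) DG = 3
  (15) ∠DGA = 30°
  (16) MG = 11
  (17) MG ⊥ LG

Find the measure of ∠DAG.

Step 1: By the law of cosines on triangle AGD: AD² = 3² + 3² − 2·3·3·cos(30°) = 2.41, so AD ≈ 1.55.
Step 2: By the inverse law of cosines on triangle DAG: cos(∠DAG) = (1.55² + 3² − 3²) / (2·1.55·3) = 2.41/9.32 = 0.2588, so ∠DAG = 75°.

Therefore, the measure of angle ∠DAG = 75°.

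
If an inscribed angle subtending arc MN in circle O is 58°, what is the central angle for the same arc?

Central angle = 2 × 58° = 116° (inscribed angle theorem).

116°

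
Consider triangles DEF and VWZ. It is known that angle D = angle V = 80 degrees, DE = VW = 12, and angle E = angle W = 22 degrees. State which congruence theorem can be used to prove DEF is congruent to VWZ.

Consider the given information: angle D = angle V = 80 degrees, DE = VW = 12, and angle E = angle W = 22 degrees
This is not AAS or HL: AAS requires two angles and a non-included side. HL only applies to right triangles with matching hypotenuse and leg.
The correct criterion is ASA. Two pairs of corresponding angles and the included side are equal (Angle-Side-Angle).

ASA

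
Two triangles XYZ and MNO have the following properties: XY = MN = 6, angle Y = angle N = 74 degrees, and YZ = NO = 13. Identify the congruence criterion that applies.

The given information matches SAS: Two pairs of corresponding sides and the included angle are equal (Side-Angle-Side).

SAS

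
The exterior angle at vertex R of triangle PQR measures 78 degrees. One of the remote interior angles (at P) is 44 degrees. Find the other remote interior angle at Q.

angle Q = 78 - 44 = 34 degrees (exterior angle theorem).

34 degrees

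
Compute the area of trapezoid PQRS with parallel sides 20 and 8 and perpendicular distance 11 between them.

A trapezoid's area equals the midsegment times the height.
The midsegment is (20 + 8) / 2 = 14.
Area = 14 * 11 = 154.

154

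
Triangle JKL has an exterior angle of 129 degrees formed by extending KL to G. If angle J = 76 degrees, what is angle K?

angle K = 129 - 76 = 53 degrees (exterior angle theorem).

53 degrees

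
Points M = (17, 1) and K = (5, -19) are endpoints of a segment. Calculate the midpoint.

The midpoint is the point halfway along the segment.
Move half the horizontal distance: 17 + (5 - 17)/2 = 17 + -12/2 = 11
Move half the vertical distance: 1 + (-19 - 1)/2 = 1 + -20/2 = -9
Midpoint = (11, -9)

(11, -9)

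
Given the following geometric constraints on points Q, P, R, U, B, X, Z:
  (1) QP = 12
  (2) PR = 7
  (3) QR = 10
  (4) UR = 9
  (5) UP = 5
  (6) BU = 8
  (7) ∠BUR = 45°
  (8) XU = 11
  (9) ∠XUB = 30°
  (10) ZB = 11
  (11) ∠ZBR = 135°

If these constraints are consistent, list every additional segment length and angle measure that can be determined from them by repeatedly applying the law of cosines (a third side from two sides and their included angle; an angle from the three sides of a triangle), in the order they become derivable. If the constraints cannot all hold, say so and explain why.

The constraints are consistent. Derivable facts, in order:
After 1 step:
- BX ≈ 5.71
- RB ≈ 6.57
- ∠PQR = 35.66°
- ∠PRQ = 87.95°
- ∠PRU = 33.56°
- ∠PUR = 50.7°
- ∠QPR = 56.39°
- ∠RPU = 95.74°
After 2 steps:
- RZ ≈ 16.32
- ∠BRU = 59.42°
- ∠BXU = 44.49°
- ∠RBU = 75.58°
- ∠UBX = 105.51°
After 3 steps:
- ∠BRZ = 28.46°
- ∠BZR = 16.54°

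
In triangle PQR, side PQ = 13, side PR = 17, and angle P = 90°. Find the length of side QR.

The included angle is 90°, so the triangle is right-angled at P. The opposite side QR is the hypotenuse.
By the Pythagorean theorem: QR = sqrt(13^2 + 17^2) = sqrt(458) = sqrt(458).

sqrt(458)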